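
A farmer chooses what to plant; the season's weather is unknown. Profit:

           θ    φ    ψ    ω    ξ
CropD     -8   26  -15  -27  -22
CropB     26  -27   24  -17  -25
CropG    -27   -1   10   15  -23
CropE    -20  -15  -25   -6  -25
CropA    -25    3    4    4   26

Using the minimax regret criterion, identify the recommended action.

Column bests: θ=26, φ=26, ψ=24, ω=15, ξ=26.
CropD regrets: 34, 0, 39, 42, 48 → max 48
CropB regrets: 0, 53, 0, 32, 51 → max 53
CropG regrets: 53, 27, 14, 0, 49 → max 53
CropE regrets: 46, 41, 49, 21, 51 → max 51
CropA regrets: 51, 23, 20, 11, 0 → max 51
Smallest max regret = 48 → CropD.

CropD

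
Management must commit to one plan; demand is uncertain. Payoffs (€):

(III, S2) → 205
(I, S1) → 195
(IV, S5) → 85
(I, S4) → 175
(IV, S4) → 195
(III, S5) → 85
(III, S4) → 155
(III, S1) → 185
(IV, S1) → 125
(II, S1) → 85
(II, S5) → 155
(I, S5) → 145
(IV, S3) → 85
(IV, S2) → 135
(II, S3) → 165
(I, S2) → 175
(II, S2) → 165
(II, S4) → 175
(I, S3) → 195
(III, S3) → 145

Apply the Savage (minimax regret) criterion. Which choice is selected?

Column bests: S1=195, S2=205, S3=195, S4=195, S5=155.
I regrets: 0, 30, 0, 20, 10 → max 30
II regrets: 110, 40, 30, 20, 0 → max 110
III regrets: 10, 0, 50, 40, 70 → max 70
IV regrets: 70, 70, 110, 0, 70 → max 110
Smallest max regret = 30 → I.

I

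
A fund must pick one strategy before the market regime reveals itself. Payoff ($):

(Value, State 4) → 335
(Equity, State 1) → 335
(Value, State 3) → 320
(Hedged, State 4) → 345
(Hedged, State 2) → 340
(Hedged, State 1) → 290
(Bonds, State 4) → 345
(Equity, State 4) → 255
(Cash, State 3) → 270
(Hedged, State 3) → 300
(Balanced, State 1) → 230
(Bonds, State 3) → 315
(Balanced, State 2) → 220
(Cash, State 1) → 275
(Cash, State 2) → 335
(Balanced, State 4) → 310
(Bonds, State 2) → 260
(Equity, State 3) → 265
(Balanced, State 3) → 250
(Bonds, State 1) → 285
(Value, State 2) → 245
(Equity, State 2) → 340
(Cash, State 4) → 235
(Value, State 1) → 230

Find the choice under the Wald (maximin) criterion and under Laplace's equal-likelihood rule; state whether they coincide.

Row minima: Balanced=220, Equity=255, Value=230, Bonds=260, Cash=235, Hedged=290
Best worst-case = 290 → Hedged.
Row averages: Balanced=252.5, Equity=298.75, Value=282.5, Bonds=301.25, Cash=278.75, Hedged=318.75
Highest average = 318.75 → Hedged.

maximin → Hedged; laplace → Hedged (agree)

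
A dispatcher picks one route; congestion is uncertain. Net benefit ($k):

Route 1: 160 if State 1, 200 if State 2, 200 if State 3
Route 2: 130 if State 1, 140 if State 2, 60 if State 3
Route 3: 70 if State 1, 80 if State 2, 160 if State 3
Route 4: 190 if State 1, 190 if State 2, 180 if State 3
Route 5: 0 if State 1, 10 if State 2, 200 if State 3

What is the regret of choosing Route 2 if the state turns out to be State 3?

Best payoff under State 3 is 200.
Regret = 200 − 60 = 140.

140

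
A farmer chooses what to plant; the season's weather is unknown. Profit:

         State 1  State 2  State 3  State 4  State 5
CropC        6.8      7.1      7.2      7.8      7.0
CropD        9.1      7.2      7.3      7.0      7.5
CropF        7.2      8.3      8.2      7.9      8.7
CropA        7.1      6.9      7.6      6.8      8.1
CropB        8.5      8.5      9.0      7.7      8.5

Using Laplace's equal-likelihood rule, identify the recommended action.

Row averages: CropC=7.18, CropD=7.62, CropF=8.06, CropA=7.3, CropB=8.44
Highest average = 8.44 → CropB.

CropB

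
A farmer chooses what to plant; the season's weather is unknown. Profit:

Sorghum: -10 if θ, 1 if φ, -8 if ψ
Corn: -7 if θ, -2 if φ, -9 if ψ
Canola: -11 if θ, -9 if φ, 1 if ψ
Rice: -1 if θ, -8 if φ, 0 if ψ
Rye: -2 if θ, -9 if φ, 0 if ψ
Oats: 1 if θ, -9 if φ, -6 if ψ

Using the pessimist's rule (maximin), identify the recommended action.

Rice

Row minima: Sorghum=-10, Corn=-9, Canola=-11, Rice=-8, Rye=-9, Oats=-9
Best worst-case = -8 → Rice.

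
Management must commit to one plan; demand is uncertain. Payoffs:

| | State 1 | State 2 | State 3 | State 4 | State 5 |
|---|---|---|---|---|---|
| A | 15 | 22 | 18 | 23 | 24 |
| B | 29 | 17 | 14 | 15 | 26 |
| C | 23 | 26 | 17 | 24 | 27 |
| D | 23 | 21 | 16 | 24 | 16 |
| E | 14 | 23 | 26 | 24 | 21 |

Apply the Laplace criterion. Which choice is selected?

Row averages: A=20.4, B=20.2, C=23.4, D=20, E=21.6
Highest average = 23.4 → C.

C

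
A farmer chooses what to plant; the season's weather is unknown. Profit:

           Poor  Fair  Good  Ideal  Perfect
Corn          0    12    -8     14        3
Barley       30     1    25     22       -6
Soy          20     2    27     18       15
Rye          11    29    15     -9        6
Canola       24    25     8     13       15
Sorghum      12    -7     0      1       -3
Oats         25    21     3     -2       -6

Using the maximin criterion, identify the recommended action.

Row minima: Corn=-8, Barley=-6, Soy=2, Rye=-9, Canola=8, Sorghum=-7, Oats=-6
Best worst-case = 8 → Canola.

Canola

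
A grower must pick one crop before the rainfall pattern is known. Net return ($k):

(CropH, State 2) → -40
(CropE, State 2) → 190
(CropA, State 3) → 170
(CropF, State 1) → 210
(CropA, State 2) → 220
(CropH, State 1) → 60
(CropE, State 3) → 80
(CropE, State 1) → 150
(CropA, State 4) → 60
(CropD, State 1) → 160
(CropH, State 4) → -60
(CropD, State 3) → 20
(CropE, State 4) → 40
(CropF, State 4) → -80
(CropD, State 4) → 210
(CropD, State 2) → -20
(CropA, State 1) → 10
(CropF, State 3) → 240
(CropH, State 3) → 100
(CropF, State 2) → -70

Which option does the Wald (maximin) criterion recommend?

CropE

Row minima: CropD=-20, CropH=-60, CropE=40, CropF=-80, CropA=10
Best worst-case = 40 → CropE.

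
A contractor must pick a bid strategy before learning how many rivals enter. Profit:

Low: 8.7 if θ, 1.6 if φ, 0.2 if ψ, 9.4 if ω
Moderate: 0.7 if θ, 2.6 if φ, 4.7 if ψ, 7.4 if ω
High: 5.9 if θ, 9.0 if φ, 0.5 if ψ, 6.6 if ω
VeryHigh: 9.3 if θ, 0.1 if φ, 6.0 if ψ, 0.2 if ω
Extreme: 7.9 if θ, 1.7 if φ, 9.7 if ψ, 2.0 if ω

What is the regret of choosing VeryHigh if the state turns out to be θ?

Best payoff under θ is 9.3.
Regret = 9.3 − 9.3 = 0.0.

0.0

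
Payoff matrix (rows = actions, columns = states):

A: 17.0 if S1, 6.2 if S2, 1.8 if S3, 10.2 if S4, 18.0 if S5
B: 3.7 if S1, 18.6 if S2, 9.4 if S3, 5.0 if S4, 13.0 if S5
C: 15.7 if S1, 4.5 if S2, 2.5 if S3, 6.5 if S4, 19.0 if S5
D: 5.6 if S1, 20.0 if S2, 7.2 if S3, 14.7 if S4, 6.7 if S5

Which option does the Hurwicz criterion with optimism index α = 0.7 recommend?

A: 0.7·18.0 + 0.3·1.8 = 13.14
B: 0.7·18.6 + 0.3·3.7 = 14.13
C: 0.7·19.0 + 0.3·2.5 = 14.05
D: 0.7·20.0 + 0.3·5.6 = 15.68
Highest Hurwicz score = 15.68 → D.

D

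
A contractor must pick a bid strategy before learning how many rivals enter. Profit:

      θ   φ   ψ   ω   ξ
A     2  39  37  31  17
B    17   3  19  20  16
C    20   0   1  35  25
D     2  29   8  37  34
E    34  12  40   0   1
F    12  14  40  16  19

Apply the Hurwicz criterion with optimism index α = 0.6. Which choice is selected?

F

A: 0.6·39 + 0.4·2 = 24.2
B: 0.6·20 + 0.4·3 = 13.2
C: 0.6·35 + 0.4·0 = 21
D: 0.6·37 + 0.4·2 = 23
E: 0.6·40 + 0.4·0 = 24
F: 0.6·40 + 0.4·12 = 28.8
Highest Hurwicz score = 28.8 → F.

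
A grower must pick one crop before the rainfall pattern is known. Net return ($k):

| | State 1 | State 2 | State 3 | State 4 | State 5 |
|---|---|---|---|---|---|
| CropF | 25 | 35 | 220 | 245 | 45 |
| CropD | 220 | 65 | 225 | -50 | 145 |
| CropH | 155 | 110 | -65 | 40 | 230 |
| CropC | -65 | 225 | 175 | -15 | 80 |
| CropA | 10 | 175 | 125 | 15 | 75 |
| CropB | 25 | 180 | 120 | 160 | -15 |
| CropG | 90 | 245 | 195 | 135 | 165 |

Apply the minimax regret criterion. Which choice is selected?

CropG

Column bests: State 1=220, State 2=245, State 3=225, State 4=245, State 5=230.
CropF regrets: 195, 210, 5, 0, 185 → max 210
CropD regrets: 0, 180, 0, 295, 85 → max 295
CropH regrets: 65, 135, 290, 205, 0 → max 290
CropC regrets: 285, 20, 50, 260, 150 → max 285
CropA regrets: 210, 70, 100, 230, 155 → max 230
CropB regrets: 195, 65, 105, 85, 245 → max 245
CropG regrets: 130, 0, 30, 110, 65 → max 130
Smallest max regret = 130 → CropG.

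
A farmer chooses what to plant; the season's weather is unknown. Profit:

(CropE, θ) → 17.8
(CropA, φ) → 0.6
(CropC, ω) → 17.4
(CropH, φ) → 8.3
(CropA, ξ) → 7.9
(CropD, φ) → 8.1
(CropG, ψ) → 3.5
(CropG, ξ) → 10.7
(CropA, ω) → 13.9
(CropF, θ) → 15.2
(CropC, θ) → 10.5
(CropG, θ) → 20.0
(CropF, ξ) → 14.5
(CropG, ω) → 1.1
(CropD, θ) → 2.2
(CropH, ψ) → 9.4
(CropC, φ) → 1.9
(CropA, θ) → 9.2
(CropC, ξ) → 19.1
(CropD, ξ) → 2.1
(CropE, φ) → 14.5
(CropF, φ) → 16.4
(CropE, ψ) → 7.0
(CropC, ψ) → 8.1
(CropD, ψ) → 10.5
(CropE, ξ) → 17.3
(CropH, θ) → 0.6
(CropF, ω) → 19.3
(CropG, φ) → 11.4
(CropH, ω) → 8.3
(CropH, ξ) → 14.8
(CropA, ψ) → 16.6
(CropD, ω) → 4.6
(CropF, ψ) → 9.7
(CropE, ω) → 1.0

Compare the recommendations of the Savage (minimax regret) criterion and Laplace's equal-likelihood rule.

Column bests: θ=20.0, φ=16.4, ψ=16.6, ω=19.3, ξ=19.1.
CropC regrets: 9.5, 14.5, 8.5, 1.9, 0.0 → max 14.5
CropG regrets: 0.0, 5.0, 13.1, 18.2, 8.4 → max 18.2
CropD regrets: 17.8, 8.3, 6.1, 14.7, 17.0 → max 17.8
CropF regrets: 4.8, 0.0, 6.9, 0.0, 4.6 → max 6.9
CropH regrets: 19.4, 8.1, 7.2, 11.0, 4.3 → max 19.4
CropA regrets: 10.8, 15.8, 0.0, 5.4, 11.2 → max 15.8
CropE regrets: 2.2, 1.9, 9.6, 18.3, 1.8 → max 18.3
Smallest max regret = 6.9 → CropF.
Row averages: CropC=11.4, CropG=9.34, CropD=5.5, CropF=15.02, CropH=8.28, CropA=9.64, CropE=11.52
Highest average = 15.02 → CropF.

minimax regret → CropF; laplace → CropF (agree)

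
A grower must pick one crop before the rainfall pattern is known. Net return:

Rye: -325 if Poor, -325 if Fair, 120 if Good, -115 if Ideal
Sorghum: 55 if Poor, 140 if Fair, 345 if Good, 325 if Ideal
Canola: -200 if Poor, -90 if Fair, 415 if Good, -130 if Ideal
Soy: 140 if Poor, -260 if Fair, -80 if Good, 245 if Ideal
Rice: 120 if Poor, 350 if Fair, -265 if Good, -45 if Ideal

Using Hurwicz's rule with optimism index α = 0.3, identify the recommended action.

Sorghum

Rye: 0.3·120 + 0.7·(-325) = -191.5
Sorghum: 0.3·345 + 0.7·55 = 142
Canola: 0.3·415 + 0.7·(-200) = -15.5
Soy: 0.3·245 + 0.7·(-260) = -108.5
Rice: 0.3·350 + 0.7·(-265) = -80.5
Highest Hurwicz score = 142 → Sorghum.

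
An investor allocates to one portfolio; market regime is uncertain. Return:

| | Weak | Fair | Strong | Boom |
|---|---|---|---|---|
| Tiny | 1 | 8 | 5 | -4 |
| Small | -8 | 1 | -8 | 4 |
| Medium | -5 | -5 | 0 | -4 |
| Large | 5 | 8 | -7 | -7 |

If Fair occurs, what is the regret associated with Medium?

13

Best payoff under Fair is 8.
Regret = 8 − (-5) = 13.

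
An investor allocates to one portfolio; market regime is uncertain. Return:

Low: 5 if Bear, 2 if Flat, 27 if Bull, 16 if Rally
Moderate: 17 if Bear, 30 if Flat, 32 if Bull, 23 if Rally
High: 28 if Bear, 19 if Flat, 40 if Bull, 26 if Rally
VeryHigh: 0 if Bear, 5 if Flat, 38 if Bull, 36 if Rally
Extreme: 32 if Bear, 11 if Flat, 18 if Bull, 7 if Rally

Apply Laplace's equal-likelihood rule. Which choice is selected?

Row averages: Low=12.5, Moderate=25.5, High=28.25, VeryHigh=19.75, Extreme=17
Highest average = 28.25 → High.

High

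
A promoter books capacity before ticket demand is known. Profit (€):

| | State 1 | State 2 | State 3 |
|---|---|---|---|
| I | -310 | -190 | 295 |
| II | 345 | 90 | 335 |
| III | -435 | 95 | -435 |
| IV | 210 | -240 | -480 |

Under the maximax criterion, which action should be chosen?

II

Row maxima: I=295, II=345, III=95, IV=210
Best best-case = 345 → II.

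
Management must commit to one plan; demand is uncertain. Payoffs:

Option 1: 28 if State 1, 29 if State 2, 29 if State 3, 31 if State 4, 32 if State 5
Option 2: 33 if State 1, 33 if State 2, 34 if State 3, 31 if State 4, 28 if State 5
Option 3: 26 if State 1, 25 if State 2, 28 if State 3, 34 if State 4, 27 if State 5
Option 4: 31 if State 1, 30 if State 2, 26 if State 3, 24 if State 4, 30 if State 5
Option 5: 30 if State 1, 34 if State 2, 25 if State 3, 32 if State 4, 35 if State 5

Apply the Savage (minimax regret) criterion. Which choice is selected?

Option 1

Column bests: State 1=33, State 2=34, State 3=34, State 4=34, State 5=35.
Option 1 regrets: 5, 5, 5, 3, 3 → max 5
Option 2 regrets: 0, 1, 0, 3, 7 → max 7
Option 3 regrets: 7, 9, 6, 0, 8 → max 9
Option 4 regrets: 2, 4, 8, 10, 5 → max 10
Option 5 regrets: 3, 0, 9, 2, 0 → max 9
Smallest max regret = 5 → Option 1.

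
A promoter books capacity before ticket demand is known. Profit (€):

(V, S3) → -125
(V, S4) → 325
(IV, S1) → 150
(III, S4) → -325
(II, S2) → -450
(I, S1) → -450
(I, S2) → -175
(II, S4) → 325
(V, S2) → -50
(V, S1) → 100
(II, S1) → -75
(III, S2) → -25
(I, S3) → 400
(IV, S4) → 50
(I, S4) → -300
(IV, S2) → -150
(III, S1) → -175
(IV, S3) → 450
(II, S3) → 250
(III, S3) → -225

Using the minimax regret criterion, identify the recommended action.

Column bests: S1=150, S2=-25, S3=450, S4=325.
I regrets: 600, 150, 50, 625 → max 625
II regrets: 225, 425, 200, 0 → max 425
III regrets: 325, 0, 675, 650 → max 675
IV regrets: 0, 125, 0, 275 → max 275
V regrets: 50, 25, 575, 0 → max 575
Smallest max regret = 275 → IV.

IV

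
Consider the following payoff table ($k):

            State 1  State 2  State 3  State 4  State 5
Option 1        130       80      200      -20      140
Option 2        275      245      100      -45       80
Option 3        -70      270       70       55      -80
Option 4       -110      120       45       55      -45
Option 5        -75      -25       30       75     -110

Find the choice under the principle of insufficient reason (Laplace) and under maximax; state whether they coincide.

Row averages: Option 1=106, Option 2=131, Option 3=49, Option 4=13, Option 5=-21
Highest average = 131 → Option 2.
Row maxima: Option 1=200, Option 2=275, Option 3=270, Option 4=120, Option 5=75
Best best-case = 275 → Option 2.

laplace → Option 2; maximax → Option 2 (agree)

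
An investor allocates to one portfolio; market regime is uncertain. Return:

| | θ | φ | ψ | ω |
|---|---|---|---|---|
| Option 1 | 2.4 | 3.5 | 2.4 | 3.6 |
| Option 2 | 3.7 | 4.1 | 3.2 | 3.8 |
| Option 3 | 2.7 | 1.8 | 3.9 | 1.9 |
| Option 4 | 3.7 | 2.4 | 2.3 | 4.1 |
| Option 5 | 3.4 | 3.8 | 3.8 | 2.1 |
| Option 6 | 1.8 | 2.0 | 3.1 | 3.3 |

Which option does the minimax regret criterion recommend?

Column bests: θ=3.7, φ=4.1, ψ=3.9, ω=4.1.
Option 1 regrets: 1.3, 0.6, 1.5, 0.5 → max 1.5
Option 2 regrets: 0.0, 0.0, 0.7, 0.3 → max 0.7
Option 3 regrets: 1.0, 2.3, 0.0, 2.2 → max 2.3
Option 4 regrets: 0.0, 1.7, 1.6, 0.0 → max 1.7
Option 5 regrets: 0.3, 0.3, 0.1, 2.0 → max 2.0
Option 6 regrets: 1.9, 2.1, 0.8, 0.8 → max 2.1
Smallest max regret = 0.7 → Option 2.

Option 2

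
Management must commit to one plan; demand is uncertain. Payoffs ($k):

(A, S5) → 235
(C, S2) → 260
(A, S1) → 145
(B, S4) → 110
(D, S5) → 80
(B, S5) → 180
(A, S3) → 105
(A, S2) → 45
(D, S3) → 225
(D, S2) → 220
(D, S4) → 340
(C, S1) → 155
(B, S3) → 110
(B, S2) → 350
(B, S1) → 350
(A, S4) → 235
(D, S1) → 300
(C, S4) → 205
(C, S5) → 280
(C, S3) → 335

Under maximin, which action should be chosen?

C

Row minima: A=45, B=110, C=155, D=80
Best worst-case = 155 → C.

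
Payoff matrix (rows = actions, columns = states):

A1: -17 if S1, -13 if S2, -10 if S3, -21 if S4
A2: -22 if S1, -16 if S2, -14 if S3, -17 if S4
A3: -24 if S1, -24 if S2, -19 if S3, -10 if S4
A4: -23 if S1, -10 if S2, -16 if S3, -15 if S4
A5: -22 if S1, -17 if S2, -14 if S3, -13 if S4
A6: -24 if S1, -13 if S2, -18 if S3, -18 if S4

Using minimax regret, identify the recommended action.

A4

Column bests: S1=-17, S2=-10, S3=-10, S4=-10.
A1 regrets: 0, 3, 0, 11 → max 11
A2 regrets: 5, 6, 4, 7 → max 7
A3 regrets: 7, 14, 9, 0 → max 14
A4 regrets: 6, 0, 6, 5 → max 6
A5 regrets: 5, 7, 4, 3 → max 7
A6 regrets: 7, 3, 8, 8 → max 8
Smallest max regret = 6 → A4.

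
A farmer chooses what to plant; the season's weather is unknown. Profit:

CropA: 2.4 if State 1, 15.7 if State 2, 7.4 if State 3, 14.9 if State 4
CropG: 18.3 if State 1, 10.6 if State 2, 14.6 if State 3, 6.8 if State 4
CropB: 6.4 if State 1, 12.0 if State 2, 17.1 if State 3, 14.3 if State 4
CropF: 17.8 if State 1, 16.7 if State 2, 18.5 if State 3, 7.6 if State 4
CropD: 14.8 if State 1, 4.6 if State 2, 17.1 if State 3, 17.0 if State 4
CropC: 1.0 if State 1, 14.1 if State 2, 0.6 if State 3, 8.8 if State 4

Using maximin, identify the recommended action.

Row minima: CropA=2.4, CropG=6.8, CropB=6.4, CropF=7.6, CropD=4.6, CropC=0.6
Best worst-case = 7.6 → CropF.

CropF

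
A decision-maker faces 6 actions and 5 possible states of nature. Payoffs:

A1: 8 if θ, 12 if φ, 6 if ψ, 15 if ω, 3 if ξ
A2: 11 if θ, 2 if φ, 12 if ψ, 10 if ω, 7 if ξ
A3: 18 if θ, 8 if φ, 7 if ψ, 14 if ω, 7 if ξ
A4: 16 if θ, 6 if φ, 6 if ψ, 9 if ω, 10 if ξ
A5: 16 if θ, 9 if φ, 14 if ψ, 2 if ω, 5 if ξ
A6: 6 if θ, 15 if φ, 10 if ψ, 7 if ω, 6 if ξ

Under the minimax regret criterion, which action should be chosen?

Column bests: θ=18, φ=15, ψ=14, ω=15, ξ=10.
A1 regrets: 10, 3, 8, 0, 7 → max 10
A2 regrets: 7, 13, 2, 5, 3 → max 13
A3 regrets: 0, 7, 7, 1, 3 → max 7
A4 regrets: 2, 9, 8, 6, 0 → max 9
A5 regrets: 2, 6, 0, 13, 5 → max 13
A6 regrets: 12, 0, 4, 8, 4 → max 12
Smallest max regret = 7 → A3.

A3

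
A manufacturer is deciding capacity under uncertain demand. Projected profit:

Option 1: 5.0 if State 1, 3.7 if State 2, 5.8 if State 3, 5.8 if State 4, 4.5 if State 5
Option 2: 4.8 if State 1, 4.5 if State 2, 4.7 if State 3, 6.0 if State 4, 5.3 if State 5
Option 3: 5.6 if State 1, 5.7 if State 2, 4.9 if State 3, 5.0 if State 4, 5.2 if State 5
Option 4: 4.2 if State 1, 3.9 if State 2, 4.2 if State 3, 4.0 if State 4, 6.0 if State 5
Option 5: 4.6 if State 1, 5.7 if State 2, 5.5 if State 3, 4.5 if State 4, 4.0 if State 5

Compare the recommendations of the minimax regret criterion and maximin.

minimax regret → Option 3; maximin → Option 3 (agree)

Column bests: State 1=5.6, State 2=5.7, State 3=5.8, State 4=6.0, State 5=6.0.
Option 1 regrets: 0.6, 2.0, 0.0, 0.2, 1.5 → max 2.0
Option 2 regrets: 0.8, 1.2, 1.1, 0.0, 0.7 → max 1.2
Option 3 regrets: 0.0, 0.0, 0.9, 1.0, 0.8 → max 1.0
Option 4 regrets: 1.4, 1.8, 1.6, 2.0, 0.0 → max 2.0
Option 5 regrets: 1.0, 0.0, 0.3, 1.5, 2.0 → max 2.0
Smallest max regret = 1.0 → Option 3.
Row minima: Option 1=3.7, Option 2=4.5, Option 3=4.9, Option 4=3.9, Option 5=4.0
Best worst-case = 4.9 → Option 3.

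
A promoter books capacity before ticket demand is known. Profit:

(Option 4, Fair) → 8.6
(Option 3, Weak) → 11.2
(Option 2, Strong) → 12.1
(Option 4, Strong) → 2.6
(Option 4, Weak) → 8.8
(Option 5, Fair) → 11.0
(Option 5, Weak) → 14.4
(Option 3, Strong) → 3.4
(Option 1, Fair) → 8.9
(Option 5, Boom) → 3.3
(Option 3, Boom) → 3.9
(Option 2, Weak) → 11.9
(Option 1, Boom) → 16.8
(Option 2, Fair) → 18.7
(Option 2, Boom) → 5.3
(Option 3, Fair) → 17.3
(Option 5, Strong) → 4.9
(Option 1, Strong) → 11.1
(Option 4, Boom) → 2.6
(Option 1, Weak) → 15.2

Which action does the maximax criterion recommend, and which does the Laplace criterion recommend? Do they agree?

maximax → Option 2; laplace → Option 1 (disagree)

Row maxima: Option 1=16.8, Option 2=18.7, Option 3=17.3, Option 4=8.8, Option 5=14.4
Best best-case = 18.7 → Option 2.
Row averages: Option 1=13, Option 2=12, Option 3=8.95, Option 4=5.65, Option 5=8.4
Highest average = 13 → Option 1.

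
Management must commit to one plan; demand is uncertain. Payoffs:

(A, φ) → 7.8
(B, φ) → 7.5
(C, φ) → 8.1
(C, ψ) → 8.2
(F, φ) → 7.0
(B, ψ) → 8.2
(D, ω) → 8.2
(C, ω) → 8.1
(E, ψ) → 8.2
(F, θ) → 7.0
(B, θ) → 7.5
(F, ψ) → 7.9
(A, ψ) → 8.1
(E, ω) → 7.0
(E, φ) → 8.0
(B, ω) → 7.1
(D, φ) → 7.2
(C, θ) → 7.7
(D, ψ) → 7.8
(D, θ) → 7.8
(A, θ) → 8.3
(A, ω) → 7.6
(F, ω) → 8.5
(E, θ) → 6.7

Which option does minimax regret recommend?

C

Column bests: θ=8.3, φ=8.1, ψ=8.2, ω=8.5.
A regrets: 0.0, 0.3, 0.1, 0.9 → max 0.9
B regrets: 0.8, 0.6, 0.0, 1.4 → max 1.4
C regrets: 0.6, 0.0, 0.0, 0.4 → max 0.6
D regrets: 0.5, 0.9, 0.4, 0.3 → max 0.9
E regrets: 1.6, 0.1, 0.0, 1.5 → max 1.6
F regrets: 1.3, 1.1, 0.3, 0.0 → max 1.3
Smallest max regret = 0.6 → C.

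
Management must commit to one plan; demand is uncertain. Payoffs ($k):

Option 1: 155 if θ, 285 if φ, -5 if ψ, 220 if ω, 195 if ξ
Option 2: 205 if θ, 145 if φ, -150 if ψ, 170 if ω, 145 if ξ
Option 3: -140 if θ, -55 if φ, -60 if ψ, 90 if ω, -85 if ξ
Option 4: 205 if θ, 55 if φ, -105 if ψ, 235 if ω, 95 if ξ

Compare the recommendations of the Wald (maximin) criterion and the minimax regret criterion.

maximin → Option 1; minimax regret → Option 1 (agree)

Row minima: Option 1=-5, Option 2=-150, Option 3=-140, Option 4=-105
Best worst-case = -5 → Option 1.
Column bests: θ=205, φ=285, ψ=-5, ω=235, ξ=195.
Option 1 regrets: 50, 0, 0, 15, 0 → max 50
Option 2 regrets: 0, 140, 145, 65, 50 → max 145
Option 3 regrets: 345, 340, 55, 145, 280 → max 345
Option 4 regrets: 0, 230, 100, 0, 100 → max 230
Smallest max regret = 50 → Option 1.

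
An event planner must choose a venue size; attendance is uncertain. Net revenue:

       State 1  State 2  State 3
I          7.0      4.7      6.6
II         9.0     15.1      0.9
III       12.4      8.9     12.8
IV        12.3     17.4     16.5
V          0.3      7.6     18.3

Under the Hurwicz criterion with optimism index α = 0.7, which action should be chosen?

I: 0.7·7.0 + 0.3·4.7 = 6.31
II: 0.7·15.1 + 0.3·0.9 = 10.84
III: 0.7·12.8 + 0.3·8.9 = 11.63
IV: 0.7·17.4 + 0.3·12.3 = 15.87
V: 0.7·18.3 + 0.3·0.3 = 12.9
Highest Hurwicz score = 15.87 → IV.

IV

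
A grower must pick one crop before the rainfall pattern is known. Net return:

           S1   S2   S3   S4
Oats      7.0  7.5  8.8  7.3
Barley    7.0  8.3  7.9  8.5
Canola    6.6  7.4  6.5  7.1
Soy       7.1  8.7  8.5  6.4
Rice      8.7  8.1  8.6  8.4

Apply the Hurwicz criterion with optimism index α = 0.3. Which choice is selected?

Oats: 0.3·8.8 + 0.7·7.0 = 7.54
Barley: 0.3·8.5 + 0.7·7.0 = 7.45
Canola: 0.3·7.4 + 0.7·6.5 = 6.77
Soy: 0.3·8.7 + 0.7·6.4 = 7.09
Rice: 0.3·8.7 + 0.7·8.1 = 8.28
Highest Hurwicz score = 8.28 → Rice.

Rice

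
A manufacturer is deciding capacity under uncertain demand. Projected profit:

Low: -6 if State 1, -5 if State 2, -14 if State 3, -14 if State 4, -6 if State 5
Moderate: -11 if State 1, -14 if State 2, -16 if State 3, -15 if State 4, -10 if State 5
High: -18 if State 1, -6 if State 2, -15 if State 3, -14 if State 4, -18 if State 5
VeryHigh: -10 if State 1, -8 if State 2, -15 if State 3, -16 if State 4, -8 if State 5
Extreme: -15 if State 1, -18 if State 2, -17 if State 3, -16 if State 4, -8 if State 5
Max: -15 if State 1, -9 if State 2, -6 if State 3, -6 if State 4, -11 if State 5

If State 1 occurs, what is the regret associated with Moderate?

Best payoff under State 1 is -6.
Regret = -6 − (-11) = 5.

5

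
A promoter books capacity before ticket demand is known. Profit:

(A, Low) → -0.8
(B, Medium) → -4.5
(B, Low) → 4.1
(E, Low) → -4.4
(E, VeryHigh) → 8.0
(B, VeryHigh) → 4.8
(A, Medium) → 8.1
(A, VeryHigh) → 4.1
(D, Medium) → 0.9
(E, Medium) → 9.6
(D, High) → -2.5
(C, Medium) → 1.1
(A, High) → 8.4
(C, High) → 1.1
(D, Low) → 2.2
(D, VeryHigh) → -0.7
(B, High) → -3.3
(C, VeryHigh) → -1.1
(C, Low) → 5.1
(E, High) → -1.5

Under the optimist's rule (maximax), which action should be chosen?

Row maxima: A=8.4, B=4.8, C=5.1, D=2.2, E=9.6
Best best-case = 9.6 → E.

E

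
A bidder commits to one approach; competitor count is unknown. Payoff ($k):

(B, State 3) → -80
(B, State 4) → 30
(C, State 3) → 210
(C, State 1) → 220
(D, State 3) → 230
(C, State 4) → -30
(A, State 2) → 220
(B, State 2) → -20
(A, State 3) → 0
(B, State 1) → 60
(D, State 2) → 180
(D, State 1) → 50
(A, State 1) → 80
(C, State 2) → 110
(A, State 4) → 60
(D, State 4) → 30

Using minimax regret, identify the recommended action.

C

Column bests: State 1=220, State 2=220, State 3=230, State 4=60.
A regrets: 140, 0, 230, 0 → max 230
B regrets: 160, 240, 310, 30 → max 310
C regrets: 0, 110, 20, 90 → max 110
D regrets: 170, 40, 0, 30 → max 170
Smallest max regret = 110 → C.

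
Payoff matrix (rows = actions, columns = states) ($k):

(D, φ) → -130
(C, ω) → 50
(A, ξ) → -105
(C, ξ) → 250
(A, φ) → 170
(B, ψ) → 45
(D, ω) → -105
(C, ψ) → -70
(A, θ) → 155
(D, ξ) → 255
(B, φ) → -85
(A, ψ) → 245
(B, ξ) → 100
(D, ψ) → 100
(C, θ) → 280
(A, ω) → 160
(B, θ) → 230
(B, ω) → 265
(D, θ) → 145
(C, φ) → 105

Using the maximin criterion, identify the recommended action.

Row minima: A=-105, B=-85, C=-70, D=-130
Best worst-case = -70 → C.

C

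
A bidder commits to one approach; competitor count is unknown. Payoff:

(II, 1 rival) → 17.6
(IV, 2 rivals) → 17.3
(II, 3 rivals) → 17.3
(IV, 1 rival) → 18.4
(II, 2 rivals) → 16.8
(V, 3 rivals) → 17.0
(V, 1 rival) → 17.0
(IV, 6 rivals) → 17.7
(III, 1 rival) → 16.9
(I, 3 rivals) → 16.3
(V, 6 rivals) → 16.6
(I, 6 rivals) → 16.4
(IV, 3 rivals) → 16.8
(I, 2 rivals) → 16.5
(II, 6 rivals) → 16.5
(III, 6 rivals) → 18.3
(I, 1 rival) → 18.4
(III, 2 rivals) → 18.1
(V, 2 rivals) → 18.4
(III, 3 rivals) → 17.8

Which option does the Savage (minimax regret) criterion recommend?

Column bests: 1 rival=18.4, 2 rivals=18.4, 3 rivals=17.8, 6 rivals=18.3.
I regrets: 0.0, 1.9, 1.5, 1.9 → max 1.9
II regrets: 0.8, 1.6, 0.5, 1.8 → max 1.8
III regrets: 1.5, 0.3, 0.0, 0.0 → max 1.5
IV regrets: 0.0, 1.1, 1.0, 0.6 → max 1.1
V regrets: 1.4, 0.0, 0.8, 1.7 → max 1.7
Smallest max regret = 1.1 → IV.

IV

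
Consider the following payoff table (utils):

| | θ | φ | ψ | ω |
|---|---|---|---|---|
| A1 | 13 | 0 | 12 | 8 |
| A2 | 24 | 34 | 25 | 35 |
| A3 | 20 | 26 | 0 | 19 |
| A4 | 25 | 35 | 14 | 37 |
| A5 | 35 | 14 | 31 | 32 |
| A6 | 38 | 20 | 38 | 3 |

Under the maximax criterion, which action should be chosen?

A6

Row maxima: A1=13, A2=35, A3=26, A4=37, A5=35, A6=38
Best best-case = 38 → A6.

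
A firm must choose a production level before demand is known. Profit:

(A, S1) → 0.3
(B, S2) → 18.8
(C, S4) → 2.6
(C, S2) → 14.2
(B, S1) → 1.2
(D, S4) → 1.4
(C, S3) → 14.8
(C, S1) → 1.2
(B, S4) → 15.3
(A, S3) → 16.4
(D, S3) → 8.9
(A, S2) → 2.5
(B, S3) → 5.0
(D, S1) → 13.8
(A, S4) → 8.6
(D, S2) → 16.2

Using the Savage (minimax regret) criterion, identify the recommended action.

B

Column bests: S1=13.8, S2=18.8, S3=16.4, S4=15.3.
A regrets: 13.5, 16.3, 0.0, 6.7 → max 16.3
B regrets: 12.6, 0.0, 11.4, 0.0 → max 12.6
C regrets: 12.6, 4.6, 1.6, 12.7 → max 12.7
D regrets: 0.0, 2.6, 7.5, 13.9 → max 13.9
Smallest max regret = 12.6 → B.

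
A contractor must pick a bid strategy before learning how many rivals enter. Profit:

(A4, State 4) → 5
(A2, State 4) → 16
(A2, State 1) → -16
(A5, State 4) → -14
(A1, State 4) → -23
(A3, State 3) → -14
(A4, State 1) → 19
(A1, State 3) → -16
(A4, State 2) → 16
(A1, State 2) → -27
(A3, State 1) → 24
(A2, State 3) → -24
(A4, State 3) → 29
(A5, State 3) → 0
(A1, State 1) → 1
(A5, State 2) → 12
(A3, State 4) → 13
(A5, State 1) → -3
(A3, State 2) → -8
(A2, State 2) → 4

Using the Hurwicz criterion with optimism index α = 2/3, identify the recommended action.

A4

A1: 2/3·1 + 1/3·(-27) = -25/3
A2: 2/3·16 + 1/3·(-24) = 8/3
A3: 2/3·24 + 1/3·(-14) = 34/3
A4: 2/3·29 + 1/3·5 = 21
A5: 2/3·12 + 1/3·(-14) = 10/3
Highest Hurwicz score = 21 → A4.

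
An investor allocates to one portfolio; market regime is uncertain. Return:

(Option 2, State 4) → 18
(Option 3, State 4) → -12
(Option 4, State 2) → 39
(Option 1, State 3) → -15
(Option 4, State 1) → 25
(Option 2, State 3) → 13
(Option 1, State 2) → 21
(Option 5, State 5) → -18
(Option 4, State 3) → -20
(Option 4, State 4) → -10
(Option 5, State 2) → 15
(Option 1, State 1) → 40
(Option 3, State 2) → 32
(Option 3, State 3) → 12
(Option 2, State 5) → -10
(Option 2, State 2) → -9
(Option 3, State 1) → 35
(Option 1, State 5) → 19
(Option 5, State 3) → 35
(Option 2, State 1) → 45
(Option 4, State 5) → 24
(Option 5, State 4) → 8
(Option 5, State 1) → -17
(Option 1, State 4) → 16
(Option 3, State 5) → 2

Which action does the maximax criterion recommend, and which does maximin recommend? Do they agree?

maximax → Option 2; maximin → Option 2 (agree)

Row maxima: Option 1=40, Option 2=45, Option 3=35, Option 4=39, Option 5=35
Best best-case = 45 → Option 2.
Row minima: Option 1=-15, Option 2=-10, Option 3=-12, Option 4=-20, Option 5=-18
Best worst-case = -10 → Option 2.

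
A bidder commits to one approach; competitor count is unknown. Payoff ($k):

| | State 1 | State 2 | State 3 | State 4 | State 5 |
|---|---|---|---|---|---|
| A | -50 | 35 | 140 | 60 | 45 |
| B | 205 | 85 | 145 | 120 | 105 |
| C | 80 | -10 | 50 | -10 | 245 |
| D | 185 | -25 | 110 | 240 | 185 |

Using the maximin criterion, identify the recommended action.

B

Row minima: A=-50, B=85, C=-10, D=-25
Best worst-case = 85 → B.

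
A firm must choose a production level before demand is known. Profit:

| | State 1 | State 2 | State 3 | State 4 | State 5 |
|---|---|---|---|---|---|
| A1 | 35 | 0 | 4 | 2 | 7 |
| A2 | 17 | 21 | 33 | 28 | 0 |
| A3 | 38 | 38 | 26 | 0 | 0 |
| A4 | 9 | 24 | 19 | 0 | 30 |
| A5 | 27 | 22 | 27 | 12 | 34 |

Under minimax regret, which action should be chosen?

A5

Column bests: State 1=38, State 2=38, State 3=33, State 4=28, State 5=34.
A1 regrets: 3, 38, 29, 26, 27 → max 38
A2 regrets: 21, 17, 0, 0, 34 → max 34
A3 regrets: 0, 0, 7, 28, 34 → max 34
A4 regrets: 29, 14, 14, 28, 4 → max 29
A5 regrets: 11, 16, 6, 16, 0 → max 16
Smallest max regret = 16 → A5.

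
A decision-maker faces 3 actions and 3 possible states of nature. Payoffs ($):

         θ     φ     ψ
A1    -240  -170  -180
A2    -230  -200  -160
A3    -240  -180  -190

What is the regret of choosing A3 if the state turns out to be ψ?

Best payoff under ψ is -160.
Regret = -160 − (-190) = 30.

30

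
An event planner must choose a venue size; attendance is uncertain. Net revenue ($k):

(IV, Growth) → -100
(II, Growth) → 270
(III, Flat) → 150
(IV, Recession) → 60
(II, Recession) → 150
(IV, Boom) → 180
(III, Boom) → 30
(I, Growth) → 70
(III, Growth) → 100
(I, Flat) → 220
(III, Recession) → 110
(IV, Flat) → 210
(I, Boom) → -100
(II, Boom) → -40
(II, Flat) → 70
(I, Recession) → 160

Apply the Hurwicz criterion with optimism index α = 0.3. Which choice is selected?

I: 0.3·220 + 0.7·(-100) = -4
II: 0.3·270 + 0.7·(-40) = 53
III: 0.3·150 + 0.7·30 = 66
IV: 0.3·210 + 0.7·(-100) = -7
Highest Hurwicz score = 66 → III.

III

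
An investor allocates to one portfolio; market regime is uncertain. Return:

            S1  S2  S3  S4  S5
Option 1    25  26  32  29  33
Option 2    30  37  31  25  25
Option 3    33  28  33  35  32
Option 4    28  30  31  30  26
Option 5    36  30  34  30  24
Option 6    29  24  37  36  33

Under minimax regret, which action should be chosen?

Column bests: S1=36, S2=37, S3=37, S4=36, S5=33.
Option 1 regrets: 11, 11, 5, 7, 0 → max 11
Option 2 regrets: 6, 0, 6, 11, 8 → max 11
Option 3 regrets: 3, 9, 4, 1, 1 → max 9
Option 4 regrets: 8, 7, 6, 6, 7 → max 8
Option 5 regrets: 0, 7, 3, 6, 9 → max 9
Option 6 regrets: 7, 13, 0, 0, 0 → max 13
Smallest max regret = 8 → Option 4.

Option 4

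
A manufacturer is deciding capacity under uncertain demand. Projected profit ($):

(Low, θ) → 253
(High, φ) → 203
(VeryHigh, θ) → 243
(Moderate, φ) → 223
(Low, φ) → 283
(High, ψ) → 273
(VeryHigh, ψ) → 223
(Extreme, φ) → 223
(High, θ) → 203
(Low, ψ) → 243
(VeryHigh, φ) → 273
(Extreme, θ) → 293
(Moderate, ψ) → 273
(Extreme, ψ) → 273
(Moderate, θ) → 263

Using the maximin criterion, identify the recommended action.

Low

Row minima: Low=243, Moderate=223, High=203, VeryHigh=223, Extreme=223
Best worst-case = 243 → Low.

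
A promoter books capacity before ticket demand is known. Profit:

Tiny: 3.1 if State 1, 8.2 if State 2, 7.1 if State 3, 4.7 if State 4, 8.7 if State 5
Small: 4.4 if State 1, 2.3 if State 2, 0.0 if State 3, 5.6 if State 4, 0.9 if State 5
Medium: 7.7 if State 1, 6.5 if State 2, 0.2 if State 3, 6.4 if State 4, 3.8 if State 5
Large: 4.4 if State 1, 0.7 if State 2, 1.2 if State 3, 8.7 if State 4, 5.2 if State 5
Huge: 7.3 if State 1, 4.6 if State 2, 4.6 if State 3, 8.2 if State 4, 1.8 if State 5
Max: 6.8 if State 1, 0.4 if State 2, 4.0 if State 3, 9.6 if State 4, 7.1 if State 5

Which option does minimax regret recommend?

Tiny

Column bests: State 1=7.7, State 2=8.2, State 3=7.1, State 4=9.6, State 5=8.7.
Tiny regrets: 4.6, 0.0, 0.0, 4.9, 0.0 → max 4.9
Small regrets: 3.3, 5.9, 7.1, 4.0, 7.8 → max 7.8
Medium regrets: 0.0, 1.7, 6.9, 3.2, 4.9 → max 6.9
Large regrets: 3.3, 7.5, 5.9, 0.9, 3.5 → max 7.5
Huge regrets: 0.4, 3.6, 2.5, 1.4, 6.9 → max 6.9
Max regrets: 0.9, 7.8, 3.1, 0.0, 1.6 → max 7.8
Smallest max regret = 4.9 → Tiny.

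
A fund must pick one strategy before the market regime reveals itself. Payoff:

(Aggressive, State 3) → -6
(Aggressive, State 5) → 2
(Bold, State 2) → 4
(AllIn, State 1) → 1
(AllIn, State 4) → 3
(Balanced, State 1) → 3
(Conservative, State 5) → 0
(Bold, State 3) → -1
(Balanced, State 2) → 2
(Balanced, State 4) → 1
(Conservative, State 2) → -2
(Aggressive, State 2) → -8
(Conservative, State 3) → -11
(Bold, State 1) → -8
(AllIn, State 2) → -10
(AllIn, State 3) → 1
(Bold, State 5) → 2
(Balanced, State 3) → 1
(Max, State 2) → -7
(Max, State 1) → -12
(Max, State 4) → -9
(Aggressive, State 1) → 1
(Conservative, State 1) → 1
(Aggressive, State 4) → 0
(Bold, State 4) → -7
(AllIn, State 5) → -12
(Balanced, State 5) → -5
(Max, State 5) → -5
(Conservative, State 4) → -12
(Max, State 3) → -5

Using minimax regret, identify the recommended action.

Balanced

Column bests: State 1=3, State 2=4, State 3=1, State 4=3, State 5=2.
Conservative regrets: 2, 6, 12, 15, 2 → max 15
Balanced regrets: 0, 2, 0, 2, 7 → max 7
Aggressive regrets: 2, 12, 7, 3, 0 → max 12
Bold regrets: 11, 0, 2, 10, 0 → max 11
AllIn regrets: 2, 14, 0, 0, 14 → max 14
Max regrets: 15, 11, 6, 12, 7 → max 15
Smallest max regret = 7 → Balanced.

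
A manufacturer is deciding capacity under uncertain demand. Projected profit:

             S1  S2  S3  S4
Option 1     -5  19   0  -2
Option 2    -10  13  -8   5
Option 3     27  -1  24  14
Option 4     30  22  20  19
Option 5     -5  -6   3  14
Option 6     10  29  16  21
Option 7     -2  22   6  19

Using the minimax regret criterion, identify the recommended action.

Option 4

Column bests: S1=30, S2=29, S3=24, S4=21.
Option 1 regrets: 35, 10, 24, 23 → max 35
Option 2 regrets: 40, 16, 32, 16 → max 40
Option 3 regrets: 3, 30, 0, 7 → max 30
Option 4 regrets: 0, 7, 4, 2 → max 7
Option 5 regrets: 35, 35, 21, 7 → max 35
Option 6 regrets: 20, 0, 8, 0 → max 20
Option 7 regrets: 32, 7, 18, 2 → max 32
Smallest max regret = 7 → Option 4.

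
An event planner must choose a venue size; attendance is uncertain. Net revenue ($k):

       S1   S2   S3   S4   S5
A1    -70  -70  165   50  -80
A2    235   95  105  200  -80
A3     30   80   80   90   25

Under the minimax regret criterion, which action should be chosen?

A2

Column bests: S1=235, S2=95, S3=165, S4=200, S5=25.
A1 regrets: 305, 165, 0, 150, 105 → max 305
A2 regrets: 0, 0, 60, 0, 105 → max 105
A3 regrets: 205, 15, 85, 110, 0 → max 205
Smallest max regret = 105 → A2.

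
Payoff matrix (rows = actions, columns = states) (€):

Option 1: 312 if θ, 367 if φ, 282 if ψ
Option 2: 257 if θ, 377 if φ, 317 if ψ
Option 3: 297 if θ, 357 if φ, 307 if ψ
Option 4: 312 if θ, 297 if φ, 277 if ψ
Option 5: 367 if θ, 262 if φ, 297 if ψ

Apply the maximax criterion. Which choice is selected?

Option 2

Row maxima: Option 1=367, Option 2=377, Option 3=357, Option 4=312, Option 5=367
Best best-case = 377 → Option 2.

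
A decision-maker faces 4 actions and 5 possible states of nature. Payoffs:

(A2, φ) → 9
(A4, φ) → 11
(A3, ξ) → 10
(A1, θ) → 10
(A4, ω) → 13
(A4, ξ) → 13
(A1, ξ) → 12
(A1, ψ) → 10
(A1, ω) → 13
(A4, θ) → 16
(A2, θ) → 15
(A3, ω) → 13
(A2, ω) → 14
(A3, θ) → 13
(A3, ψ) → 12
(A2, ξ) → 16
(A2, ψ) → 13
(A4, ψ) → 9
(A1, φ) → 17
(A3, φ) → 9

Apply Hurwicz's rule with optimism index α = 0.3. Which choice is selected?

A1

A1: 0.3·17 + 0.7·10 = 12.1
A2: 0.3·16 + 0.7·9 = 11.1
A3: 0.3·13 + 0.7·9 = 10.2
A4: 0.3·16 + 0.7·9 = 11.1
Highest Hurwicz score = 12.1 → A1.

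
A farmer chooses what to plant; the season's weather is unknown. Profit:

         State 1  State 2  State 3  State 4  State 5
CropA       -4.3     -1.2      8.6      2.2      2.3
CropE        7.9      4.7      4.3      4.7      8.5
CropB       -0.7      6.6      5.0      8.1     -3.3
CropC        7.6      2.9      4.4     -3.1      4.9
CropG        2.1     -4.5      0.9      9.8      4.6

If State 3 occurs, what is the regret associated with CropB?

3.6

Best payoff under State 3 is 8.6.
Regret = 8.6 − 5.0 = 3.6.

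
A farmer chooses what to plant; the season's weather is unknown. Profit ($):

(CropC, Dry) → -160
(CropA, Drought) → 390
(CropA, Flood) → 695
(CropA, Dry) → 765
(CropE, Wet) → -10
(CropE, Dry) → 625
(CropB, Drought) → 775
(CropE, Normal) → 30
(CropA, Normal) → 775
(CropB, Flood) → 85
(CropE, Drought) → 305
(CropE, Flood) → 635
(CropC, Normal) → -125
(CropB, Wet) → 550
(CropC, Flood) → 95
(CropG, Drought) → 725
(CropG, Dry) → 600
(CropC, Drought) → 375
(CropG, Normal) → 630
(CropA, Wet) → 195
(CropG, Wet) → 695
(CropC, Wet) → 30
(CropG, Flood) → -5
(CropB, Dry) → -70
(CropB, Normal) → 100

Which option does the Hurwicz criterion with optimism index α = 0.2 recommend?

CropA

CropG: 0.2·725 + 0.8·(-5) = 141
CropB: 0.2·775 + 0.8·(-70) = 99
CropA: 0.2·775 + 0.8·195 = 311
CropC: 0.2·375 + 0.8·(-160) = -53
CropE: 0.2·635 + 0.8·(-10) = 119
Highest Hurwicz score = 311 → CropA.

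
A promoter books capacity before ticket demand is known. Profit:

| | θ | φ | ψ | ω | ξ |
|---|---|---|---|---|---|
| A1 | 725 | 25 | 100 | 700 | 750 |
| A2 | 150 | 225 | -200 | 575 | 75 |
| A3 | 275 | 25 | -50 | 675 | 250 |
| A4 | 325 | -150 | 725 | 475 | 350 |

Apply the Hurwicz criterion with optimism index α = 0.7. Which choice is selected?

A1: 0.7·750 + 0.3·25 = 532.5
A2: 0.7·575 + 0.3·(-200) = 342.5
A3: 0.7·675 + 0.3·(-50) = 457.5
A4: 0.7·725 + 0.3·(-150) = 462.5
Highest Hurwicz score = 532.5 → A1.

A1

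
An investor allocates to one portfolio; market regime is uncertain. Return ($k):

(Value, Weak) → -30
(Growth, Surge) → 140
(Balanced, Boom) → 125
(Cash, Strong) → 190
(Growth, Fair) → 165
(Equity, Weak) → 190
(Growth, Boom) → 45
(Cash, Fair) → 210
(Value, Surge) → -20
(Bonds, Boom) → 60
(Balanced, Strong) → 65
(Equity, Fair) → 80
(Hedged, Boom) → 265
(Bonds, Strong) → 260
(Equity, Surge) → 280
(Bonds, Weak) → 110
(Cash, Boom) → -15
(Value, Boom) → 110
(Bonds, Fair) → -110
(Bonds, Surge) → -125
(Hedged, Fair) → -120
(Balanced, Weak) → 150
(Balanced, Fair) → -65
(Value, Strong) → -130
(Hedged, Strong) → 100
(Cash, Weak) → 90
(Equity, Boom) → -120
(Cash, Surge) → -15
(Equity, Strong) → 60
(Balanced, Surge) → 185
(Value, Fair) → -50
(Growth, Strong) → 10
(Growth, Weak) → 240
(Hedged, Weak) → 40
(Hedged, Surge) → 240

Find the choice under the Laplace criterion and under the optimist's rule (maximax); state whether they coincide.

Row averages: Bonds=39, Growth=120, Hedged=105, Value=-24, Equity=98, Cash=92, Balanced=92
Highest average = 120 → Growth.
Row maxima: Bonds=260, Growth=240, Hedged=265, Value=110, Equity=280, Cash=210, Balanced=185
Best best-case = 280 → Equity.

laplace → Growth; maximax → Equity (disagree)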